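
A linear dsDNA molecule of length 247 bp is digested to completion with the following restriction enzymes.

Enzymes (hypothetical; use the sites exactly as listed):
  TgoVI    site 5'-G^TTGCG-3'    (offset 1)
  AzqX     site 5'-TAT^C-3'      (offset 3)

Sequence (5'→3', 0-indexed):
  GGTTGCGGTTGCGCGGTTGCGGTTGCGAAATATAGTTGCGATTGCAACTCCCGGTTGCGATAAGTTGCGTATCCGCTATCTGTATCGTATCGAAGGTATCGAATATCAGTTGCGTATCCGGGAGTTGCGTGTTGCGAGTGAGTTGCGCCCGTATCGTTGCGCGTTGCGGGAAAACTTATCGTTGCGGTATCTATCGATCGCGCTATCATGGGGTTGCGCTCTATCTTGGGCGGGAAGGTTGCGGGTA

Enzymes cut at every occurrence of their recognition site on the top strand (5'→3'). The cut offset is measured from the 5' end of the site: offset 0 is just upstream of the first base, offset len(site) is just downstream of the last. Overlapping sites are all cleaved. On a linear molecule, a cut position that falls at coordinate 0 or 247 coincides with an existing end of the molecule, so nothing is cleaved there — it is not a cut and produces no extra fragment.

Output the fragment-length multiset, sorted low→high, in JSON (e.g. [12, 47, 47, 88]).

[2,2,2,3,4,5,6,6,6,7,7,7,7,7,7,8,8,8,9,9,9,10,11,11,12,12,13,14,16,19]

Site scan:
  TgoVI GTTGCG/1: at [1, 7, 15, 21, 34, 53, 63, 108, 123, 130, 141, 155, 162, 180, 212, 237] ⇒ [2, 8, 16, 22, 35, 54, 64, 109, 124, 131, 142, 156, 163, 181, 213, 238]
  AzqX TATC/3: at [69, 76, 82, 87, 96, 103, 114, 151, 176, 187, 191, 203, 221] ⇒ [72, 79, 85, 90, 99, 106, 117, 154, 179, 190, 194, 206, 224]

All cut coordinates (distinct, sorted): [2, 8, 16, 22, 35, 54, 64, 72, 79, 85, 90, 99, 106, 109, 117, 124, 131, 142, 154, 156, 163, 179, 181, 190, 194, 206, 213, 224, 238]

Fragment lengths:
  [0,2): 2 bp
  [2,8): 6 bp
  [8,16): 8 bp
  [16,22): 6 bp
  [22,35): 13 bp
  [35,54): 19 bp
  [54,64): 10 bp
  [64,72): 8 bp
  [72,79): 7 bp
  [79,85): 6 bp
  [85,90): 5 bp
  [90,99): 9 bp
  [99,106): 7 bp
  [106,109): 3 bp
  [109,117): 8 bp
  [117,124): 7 bp
  [124,131): 7 bp
  [131,142): 11 bp
  [142,154): 12 bp
  [154,156): 2 bp
  [156,163): 7 bp
  [163,179): 16 bp
  [179,181): 2 bp
  [181,190): 9 bp
  [190,194): 4 bp
  [194,206): 12 bp
  [206,213): 7 bp
  [213,224): 11 bp
  [224,238): 14 bp
  [238,247): 9 bp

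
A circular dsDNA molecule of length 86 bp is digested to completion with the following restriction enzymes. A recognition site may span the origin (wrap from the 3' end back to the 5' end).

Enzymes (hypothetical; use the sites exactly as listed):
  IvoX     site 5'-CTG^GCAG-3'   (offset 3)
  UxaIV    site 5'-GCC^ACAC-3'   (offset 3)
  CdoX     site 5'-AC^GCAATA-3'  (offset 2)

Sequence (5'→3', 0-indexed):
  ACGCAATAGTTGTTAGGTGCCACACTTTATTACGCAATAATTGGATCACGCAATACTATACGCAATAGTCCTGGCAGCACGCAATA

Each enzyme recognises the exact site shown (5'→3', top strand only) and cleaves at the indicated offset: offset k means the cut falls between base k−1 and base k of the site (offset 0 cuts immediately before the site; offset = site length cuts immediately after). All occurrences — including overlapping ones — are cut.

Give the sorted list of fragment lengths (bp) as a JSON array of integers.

[7,8,12,12,12,16,19]

Scan for sites:
  IvoX CTGGCAG/3: at [70] ⇒ [73]
  UxaIV GCCACAC/3: at [18] ⇒ [21]
  CdoX ACGCAATA/2: at [0, 31, 47, 59, 78] ⇒ [2, 33, 49, 61, 80]

All cut coordinates (distinct, sorted): [2, 21, 33, 49, 61, 73, 80]

Fragment lengths:
  2→21: 19 bp
  21→33: 12 bp
  33→49: 16 bp
  49→61: 12 bp
  61→73: 12 bp
  73→80: 7 bp
  80→2 (wrap): 86-80+2 = 8 bp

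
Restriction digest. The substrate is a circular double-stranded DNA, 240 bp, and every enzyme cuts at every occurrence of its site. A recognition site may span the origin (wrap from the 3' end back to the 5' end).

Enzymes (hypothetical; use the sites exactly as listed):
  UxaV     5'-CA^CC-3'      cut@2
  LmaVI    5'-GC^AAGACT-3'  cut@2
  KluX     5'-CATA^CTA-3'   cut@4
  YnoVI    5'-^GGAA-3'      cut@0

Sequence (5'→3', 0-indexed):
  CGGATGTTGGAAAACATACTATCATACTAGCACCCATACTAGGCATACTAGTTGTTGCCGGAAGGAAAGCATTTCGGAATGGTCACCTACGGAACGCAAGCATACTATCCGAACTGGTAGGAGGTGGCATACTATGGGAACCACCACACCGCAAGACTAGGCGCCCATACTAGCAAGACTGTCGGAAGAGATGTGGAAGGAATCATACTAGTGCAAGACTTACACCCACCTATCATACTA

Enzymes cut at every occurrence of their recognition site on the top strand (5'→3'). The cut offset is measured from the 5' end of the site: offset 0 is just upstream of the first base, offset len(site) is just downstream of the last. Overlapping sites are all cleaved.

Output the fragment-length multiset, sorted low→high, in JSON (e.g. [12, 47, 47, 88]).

Per-enzyme occurrences:
  UxaV CACC/2: at [30, 83, 141, 146, 222, 226] ⇒ [32, 85, 143, 148, 224, 228]
  LmaVI GCAAGACT/2: at [150, 172, 212] ⇒ [152, 174, 214]
  KluX CATACTA/4: at [14, 22, 34, 43, 100, 127, 165, 203, 233] ⇒ [18, 26, 38, 47, 104, 131, 169, 207, 237]
  YnoVI GGAA/0: at [8, 59, 63, 75, 90, 136, 183, 194, 198] ⇒ [8, 59, 63, 75, 90, 136, 183, 194, 198]

All cut coordinates (distinct, sorted): [8, 18, 26, 32, 38, 47, 59, 63, 75, 85, 90, 104, 131, 136, 143, 148, 152, 169, 174, 183, 194, 198, 207, 214, 224, 228, 237]

Fragment lengths:
  8→18: 10 bp
  18→26: 8 bp
  26→32: 6 bp
  32→38: 6 bp
  38→47: 9 bp
  47→59: 12 bp
  59→63: 4 bp
  63→75: 12 bp
  75→85: 10 bp
  85→90: 5 bp
  90→104: 14 bp
  104→131: 27 bp
  131→136: 5 bp
  136→143: 7 bp
  143→148: 5 bp
  148→152: 4 bp
  152→169: 17 bp
  169→174: 5 bp
  174→183: 9 bp
  183→194: 11 bp
  194→198: 4 bp
  198→207: 9 bp
  207→214: 7 bp
  214→224: 10 bp
  224→228: 4 bp
  228→237: 9 bp
  237→8 (wrap): 240-237+8 = 11 bp

[4,4,4,4,5,5,5,5,6,6,7,7,8,9,9,9,9,10,10,10,11,11,12,12,14,17,27]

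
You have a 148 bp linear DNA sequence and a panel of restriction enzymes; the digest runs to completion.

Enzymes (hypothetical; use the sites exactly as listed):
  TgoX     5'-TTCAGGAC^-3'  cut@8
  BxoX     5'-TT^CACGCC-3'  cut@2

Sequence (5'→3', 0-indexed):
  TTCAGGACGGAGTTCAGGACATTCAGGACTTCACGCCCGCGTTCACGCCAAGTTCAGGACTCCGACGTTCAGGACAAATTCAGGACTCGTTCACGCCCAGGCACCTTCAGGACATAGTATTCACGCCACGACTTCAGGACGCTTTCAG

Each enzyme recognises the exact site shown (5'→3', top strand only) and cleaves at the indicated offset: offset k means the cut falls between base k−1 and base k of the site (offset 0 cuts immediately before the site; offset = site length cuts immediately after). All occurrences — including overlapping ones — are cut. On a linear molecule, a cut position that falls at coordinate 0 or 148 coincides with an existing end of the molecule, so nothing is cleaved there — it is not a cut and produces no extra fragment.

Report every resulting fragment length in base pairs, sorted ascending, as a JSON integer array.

[2,5,8,8,8,9,11,12,12,15,17,19,22]

Scan for sites:
  TgoX (TTCAGGAC, off=8): starts [0, 12, 21, 52, 67, 78, 105, 132] → cuts [8, 20, 29, 60, 75, 86, 113, 140]
  BxoX (TTCACGCC, off=2): starts [29, 41, 89, 119] → cuts [31, 43, 91, 121]

Pooled cuts: [8, 20, 29, 31, 43, 60, 75, 86, 91, 113, 121, 140]

Fragment lengths:
  [0,8): 8 bp
  [8,20): 12 bp
  [20,29): 9 bp
  [29,31): 2 bp
  [31,43): 12 bp
  [43,60): 17 bp
  [60,75): 15 bp
  [75,86): 11 bp
  [86,91): 5 bp
  [91,113): 22 bp
  [113,121): 8 bp
  [121,140): 19 bp
  [140,148): 8 bp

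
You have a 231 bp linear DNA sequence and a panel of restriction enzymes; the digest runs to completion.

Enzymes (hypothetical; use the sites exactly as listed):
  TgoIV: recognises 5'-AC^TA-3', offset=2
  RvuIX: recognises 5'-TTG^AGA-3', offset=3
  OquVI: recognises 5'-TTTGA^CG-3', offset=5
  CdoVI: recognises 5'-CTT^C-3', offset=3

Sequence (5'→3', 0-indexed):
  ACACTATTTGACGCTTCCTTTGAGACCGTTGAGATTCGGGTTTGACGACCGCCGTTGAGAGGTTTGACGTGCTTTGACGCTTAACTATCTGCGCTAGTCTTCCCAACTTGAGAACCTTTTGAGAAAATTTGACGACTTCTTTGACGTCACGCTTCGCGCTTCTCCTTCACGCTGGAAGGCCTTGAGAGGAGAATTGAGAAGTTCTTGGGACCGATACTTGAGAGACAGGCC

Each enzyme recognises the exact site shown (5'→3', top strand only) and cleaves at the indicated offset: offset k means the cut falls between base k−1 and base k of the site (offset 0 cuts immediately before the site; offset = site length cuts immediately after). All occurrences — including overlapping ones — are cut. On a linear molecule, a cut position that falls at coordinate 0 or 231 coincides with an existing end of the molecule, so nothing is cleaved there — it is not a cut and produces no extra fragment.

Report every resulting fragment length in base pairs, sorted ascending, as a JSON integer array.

[4,5,6,6,6,6,7,7,8,9,9,10,10,10,11,11,11,12,12,14,16,17,24]

Scan for sites:
  TgoIV ACTA/2: at [2, 83] ⇒ [4, 85]
  RvuIX TTGAGA/3: at [19, 28, 54, 107, 118, 181, 193, 217] ⇒ [22, 31, 57, 110, 121, 184, 196, 220]
  OquVI TTTGACG/5: at [6, 40, 62, 72, 127, 139] ⇒ [11, 45, 67, 77, 132, 144]
  CdoVI CTTC/3: at [13, 98, 135, 151, 158, 164] ⇒ [16, 101, 138, 154, 161, 167]

Pooled cuts: [4, 11, 16, 22, 31, 45, 57, 67, 77, 85, 101, 110, 121, 132, 138, 144, 154, 161, 167, 184, 196, 220]

Fragments:
  [0,4): 4 bp
  [4,11): 7 bp
  [11,16): 5 bp
  [16,22): 6 bp
  [22,31): 9 bp
  [31,45): 14 bp
  [45,57): 12 bp
  [57,67): 10 bp
  [67,77): 10 bp
  [77,85): 8 bp
  [85,101): 16 bp
  [101,110): 9 bp
  [110,121): 11 bp
  [121,132): 11 bp
  [132,138): 6 bp
  [138,144): 6 bp
  [144,154): 10 bp
  [154,161): 7 bp
  [161,167): 6 bp
  [167,184): 17 bp
  [184,196): 12 bp
  [196,220): 24 bp
  [220,231): 11 bp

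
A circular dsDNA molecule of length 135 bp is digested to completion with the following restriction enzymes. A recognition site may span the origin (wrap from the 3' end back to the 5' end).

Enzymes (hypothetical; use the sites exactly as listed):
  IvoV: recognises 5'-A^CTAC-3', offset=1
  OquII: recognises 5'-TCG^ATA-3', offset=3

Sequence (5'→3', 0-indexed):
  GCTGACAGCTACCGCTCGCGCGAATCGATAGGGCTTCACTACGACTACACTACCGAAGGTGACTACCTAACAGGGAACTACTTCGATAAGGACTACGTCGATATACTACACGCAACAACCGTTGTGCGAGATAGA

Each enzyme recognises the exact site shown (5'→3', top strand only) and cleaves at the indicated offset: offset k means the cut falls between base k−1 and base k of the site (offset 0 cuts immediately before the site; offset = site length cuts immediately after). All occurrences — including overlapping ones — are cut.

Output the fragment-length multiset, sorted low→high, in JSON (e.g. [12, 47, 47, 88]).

[5,5,6,7,8,8,11,13,15,57]

Site scan:
  IvoV (ACTAC, off=1): starts [37, 43, 48, 61, 76, 91, 104] → cuts [38, 44, 49, 62, 77, 92, 105]
  OquII (TCGATA, off=3): starts [24, 82, 97] → cuts [27, 85, 100]

Pooled cuts: [27, 38, 44, 49, 62, 77, 85, 92, 100, 105]

Fragments:
  27→38: 11 bp
  38→44: 6 bp
  44→49: 5 bp
  49→62: 13 bp
  62→77: 15 bp
  77→85: 8 bp
  85→92: 7 bp
  92→100: 8 bp
  100→105: 5 bp
  105→27 (wrap): 135-105+27 = 57 bp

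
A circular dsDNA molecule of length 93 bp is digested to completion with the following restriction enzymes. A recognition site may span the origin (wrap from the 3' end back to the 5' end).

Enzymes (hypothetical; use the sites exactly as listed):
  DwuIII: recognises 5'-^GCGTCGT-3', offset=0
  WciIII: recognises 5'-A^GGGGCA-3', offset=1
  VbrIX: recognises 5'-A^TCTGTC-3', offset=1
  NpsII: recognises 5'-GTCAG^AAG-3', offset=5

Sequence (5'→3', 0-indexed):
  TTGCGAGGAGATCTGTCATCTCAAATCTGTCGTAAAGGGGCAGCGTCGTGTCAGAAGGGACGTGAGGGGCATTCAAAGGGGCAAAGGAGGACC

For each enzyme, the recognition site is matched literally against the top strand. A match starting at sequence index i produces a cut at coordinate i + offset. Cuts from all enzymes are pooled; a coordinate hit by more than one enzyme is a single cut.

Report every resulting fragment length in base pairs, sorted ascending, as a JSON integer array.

[6,11,11,12,12,14,27]

Per-enzyme occurrences:
  DwuIII GCGTCGT/0: at [42] ⇒ [42]
  WciIII AGGGGCA/1: at [35, 64, 76] ⇒ [36, 65, 77]
  VbrIX ATCTGTC/1: at [10, 24] ⇒ [11, 25]
  NpsII GTCAGAAG/5: at [49] ⇒ [54]

All cut coordinates (distinct, sorted): [11, 25, 36, 42, 54, 65, 77]

Fragments:
  11→25: 14 bp
  25→36: 11 bp
  36→42: 6 bp
  42→54: 12 bp
  54→65: 11 bp
  65→77: 12 bp
  77→11 (wrap): 93-77+11 = 27 bp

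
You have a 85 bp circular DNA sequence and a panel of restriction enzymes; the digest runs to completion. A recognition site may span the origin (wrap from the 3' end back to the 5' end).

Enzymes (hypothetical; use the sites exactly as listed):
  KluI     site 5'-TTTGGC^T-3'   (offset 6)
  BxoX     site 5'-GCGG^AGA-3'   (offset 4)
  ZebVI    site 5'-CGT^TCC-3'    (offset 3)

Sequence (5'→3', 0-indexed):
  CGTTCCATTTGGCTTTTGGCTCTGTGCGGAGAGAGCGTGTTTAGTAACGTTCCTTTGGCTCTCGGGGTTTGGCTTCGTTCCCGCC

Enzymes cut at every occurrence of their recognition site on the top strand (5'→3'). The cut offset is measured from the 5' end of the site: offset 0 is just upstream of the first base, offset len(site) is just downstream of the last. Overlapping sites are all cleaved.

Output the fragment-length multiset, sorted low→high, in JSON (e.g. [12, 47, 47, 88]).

Scan for sites:
  KluI TTTGGCT/6: at [7, 14, 53, 67] ⇒ [13, 20, 59, 73]
  BxoX GCGGAGA/4: at [25] ⇒ [29]
  ZebVI CGTTCC/3: at [0, 47, 75] ⇒ [3, 50, 78]

Pooled cuts: [3, 13, 20, 29, 50, 59, 73, 78]

Fragment lengths:
  3→13: 10 bp
  13→20: 7 bp
  20→29: 9 bp
  29→50: 21 bp
  50→59: 9 bp
  59→73: 14 bp
  73→78: 5 bp
  78→3 (wrap): 85-78+3 = 10 bp

[5,7,9,9,10,10,14,21]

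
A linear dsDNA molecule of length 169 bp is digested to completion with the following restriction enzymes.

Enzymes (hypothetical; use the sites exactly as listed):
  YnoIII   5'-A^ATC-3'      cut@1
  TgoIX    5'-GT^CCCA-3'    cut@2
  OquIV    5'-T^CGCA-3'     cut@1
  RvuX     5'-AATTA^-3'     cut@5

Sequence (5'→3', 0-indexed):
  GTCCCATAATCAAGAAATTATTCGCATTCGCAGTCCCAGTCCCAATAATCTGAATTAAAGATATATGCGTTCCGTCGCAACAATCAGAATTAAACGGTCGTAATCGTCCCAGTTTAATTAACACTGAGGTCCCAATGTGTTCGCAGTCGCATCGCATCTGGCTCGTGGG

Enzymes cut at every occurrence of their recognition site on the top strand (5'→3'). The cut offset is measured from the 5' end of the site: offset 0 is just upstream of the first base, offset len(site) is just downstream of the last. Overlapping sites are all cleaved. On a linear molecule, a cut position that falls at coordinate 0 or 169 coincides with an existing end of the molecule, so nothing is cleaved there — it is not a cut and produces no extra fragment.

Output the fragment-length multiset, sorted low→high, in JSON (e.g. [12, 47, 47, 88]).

[2,2,5,5,6,6,6,6,6,7,7,10,10,10,10,11,12,13,17,18]

Scan for sites:
  YnoIII (AATC, off=1): starts [7, 46, 81, 101] → cuts [8, 47, 82, 102]
  TgoIX (GTCCCA, off=2): starts [0, 32, 38, 105, 128] → cuts [2, 34, 40, 107, 130]
  OquIV (TCGCA, off=1): starts [21, 27, 74, 140, 146, 151] → cuts [22, 28, 75, 141, 147, 152]
  RvuX (AATTA, off=5): starts [15, 52, 87, 115] → cuts [20, 57, 92, 120]

Pooled cuts: [2, 8, 20, 22, 28, 34, 40, 47, 57, 75, 82, 92, 102, 107, 120, 130, 141, 147, 152]

Fragments:
  [0,2): 2 bp
  [2,8): 6 bp
  [8,20): 12 bp
  [20,22): 2 bp
  [22,28): 6 bp
  [28,34): 6 bp
  [34,40): 6 bp
  [40,47): 7 bp
  [47,57): 10 bp
  [57,75): 18 bp
  [75,82): 7 bp
  [82,92): 10 bp
  [92,102): 10 bp
  [102,107): 5 bp
  [107,120): 13 bp
  [120,130): 10 bp
  [130,141): 11 bp
  [141,147): 6 bp
  [147,152): 5 bp
  [152,169): 17 bp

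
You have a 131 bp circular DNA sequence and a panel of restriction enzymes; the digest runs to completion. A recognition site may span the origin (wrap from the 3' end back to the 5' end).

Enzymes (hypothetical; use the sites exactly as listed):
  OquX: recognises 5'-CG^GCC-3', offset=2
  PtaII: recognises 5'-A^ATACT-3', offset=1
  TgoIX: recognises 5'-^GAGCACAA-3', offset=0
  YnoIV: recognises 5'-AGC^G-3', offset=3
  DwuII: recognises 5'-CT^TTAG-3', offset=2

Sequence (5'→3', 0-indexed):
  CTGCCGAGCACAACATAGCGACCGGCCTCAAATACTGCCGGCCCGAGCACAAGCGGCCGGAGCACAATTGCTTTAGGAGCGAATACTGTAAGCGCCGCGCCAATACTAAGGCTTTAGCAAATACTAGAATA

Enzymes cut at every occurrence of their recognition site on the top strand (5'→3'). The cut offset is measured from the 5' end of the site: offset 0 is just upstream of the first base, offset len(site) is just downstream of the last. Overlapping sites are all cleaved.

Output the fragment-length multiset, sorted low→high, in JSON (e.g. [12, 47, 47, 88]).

Per-enzyme occurrences:
  OquX (CGGCC, off=2): starts [22, 38, 53] → cuts [24, 40, 55]
  PtaII (AATACT, off=1): starts [30, 81, 101, 119, 127] → cuts [31, 82, 102, 120, 128]
  TgoIX (GAGCACAA, off=0): starts [5, 44, 59] → cuts [5, 44, 59]
  YnoIV (AGCG, off=3): starts [16, 51, 77, 90] → cuts [19, 54, 80, 93]
  DwuII (CTTTAG, off=2): starts [70, 111] → cuts [72, 113]

All cut coordinates (distinct, sorted): [5, 19, 24, 31, 40, 44, 54, 55, 59, 72, 80, 82, 93, 102, 113, 120, 128]

Fragment lengths:
  5→19: 14 bp
  19→24: 5 bp
  24→31: 7 bp
  31→40: 9 bp
  40→44: 4 bp
  44→54: 10 bp
  54→55: 1 bp
  55→59: 4 bp
  59→72: 13 bp
  72→80: 8 bp
  80→82: 2 bp
  82→93: 11 bp
  93→102: 9 bp
  102→113: 11 bp
  113→120: 7 bp
  120→128: 8 bp
  128→5 (wrap): 131-128+5 = 8 bp

[1,2,4,4,5,7,7,8,8,8,9,9,10,11,11,13,14]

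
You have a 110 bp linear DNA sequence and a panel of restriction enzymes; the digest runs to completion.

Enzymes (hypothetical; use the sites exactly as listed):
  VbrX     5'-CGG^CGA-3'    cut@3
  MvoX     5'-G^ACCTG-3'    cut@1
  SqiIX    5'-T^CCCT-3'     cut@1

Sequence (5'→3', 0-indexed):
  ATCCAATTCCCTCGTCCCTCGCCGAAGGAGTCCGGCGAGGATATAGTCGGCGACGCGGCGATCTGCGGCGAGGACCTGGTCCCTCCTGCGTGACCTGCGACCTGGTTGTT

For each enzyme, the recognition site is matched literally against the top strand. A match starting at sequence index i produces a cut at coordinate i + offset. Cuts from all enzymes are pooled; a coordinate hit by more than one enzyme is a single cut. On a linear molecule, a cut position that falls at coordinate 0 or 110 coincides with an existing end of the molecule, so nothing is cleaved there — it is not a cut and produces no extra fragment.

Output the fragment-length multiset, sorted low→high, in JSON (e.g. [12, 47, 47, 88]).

Per-enzyme occurrences:
  VbrX (CGGCGA, off=3): starts [32, 47, 55, 65] → cuts [35, 50, 58, 68]
  MvoX (GACCTG, off=1): starts [72, 91, 98] → cuts [73, 92, 99]
  SqiIX (TCCCT, off=1): starts [7, 14, 79] → cuts [8, 15, 80]

Pooled cuts: [8, 15, 35, 50, 58, 68, 73, 80, 92, 99]

Fragments:
  [0,8): 8 bp
  [8,15): 7 bp
  [15,35): 20 bp
  [35,50): 15 bp
  [50,58): 8 bp
  [58,68): 10 bp
  [68,73): 5 bp
  [73,80): 7 bp
  [80,92): 12 bp
  [92,99): 7 bp
  [99,110): 11 bp

[5,7,7,7,8,8,10,11,12,15,20]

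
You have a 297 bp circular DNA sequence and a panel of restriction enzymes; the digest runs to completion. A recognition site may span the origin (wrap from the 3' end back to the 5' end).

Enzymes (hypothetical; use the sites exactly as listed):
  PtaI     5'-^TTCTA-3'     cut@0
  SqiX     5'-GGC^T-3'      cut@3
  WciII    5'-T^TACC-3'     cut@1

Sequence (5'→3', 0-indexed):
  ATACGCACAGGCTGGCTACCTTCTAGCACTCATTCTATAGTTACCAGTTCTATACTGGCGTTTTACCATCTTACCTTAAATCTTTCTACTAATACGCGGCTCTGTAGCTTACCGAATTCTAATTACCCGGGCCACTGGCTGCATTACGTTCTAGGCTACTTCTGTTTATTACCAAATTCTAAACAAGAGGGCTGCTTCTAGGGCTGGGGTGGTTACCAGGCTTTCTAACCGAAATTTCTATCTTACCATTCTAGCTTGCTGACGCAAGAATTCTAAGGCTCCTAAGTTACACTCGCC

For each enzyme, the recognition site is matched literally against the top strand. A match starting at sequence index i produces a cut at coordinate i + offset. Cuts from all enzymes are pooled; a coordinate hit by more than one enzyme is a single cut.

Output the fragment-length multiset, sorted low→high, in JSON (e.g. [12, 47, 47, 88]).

Per-enzyme occurrences:
  PtaI TTCTA/0: at [20, 32, 47, 83, 116, 148, 176, 195, 222, 235, 248, 270] ⇒ [20, 32, 47, 83, 116, 148, 176, 195, 222, 235, 248, 270]
  SqiX GGCT/3: at [9, 13, 97, 136, 153, 189, 201, 218, 276] ⇒ [12, 16, 100, 139, 156, 192, 204, 221, 279]
  WciII TTACC/1: at [40, 62, 70, 108, 122, 168, 212, 242] ⇒ [41, 63, 71, 109, 123, 169, 213, 243]

Pooled cuts: [12, 16, 20, 32, 41, 47, 63, 71, 83, 100, 109, 116, 123, 139, 148, 156, 169, 176, 192, 195, 204, 213, 221, 222, 235, 243, 248, 270, 279]

Fragments:
  12→16: 4 bp
  16→20: 4 bp
  20→32: 12 bp
  32→41: 9 bp
  41→47: 6 bp
  47→63: 16 bp
  63→71: 8 bp
  71→83: 12 bp
  83→100: 17 bp
  100→109: 9 bp
  109→116: 7 bp
  116→123: 7 bp
  123→139: 16 bp
  139→148: 9 bp
  148→156: 8 bp
  156→169: 13 bp
  169→176: 7 bp
  176→192: 16 bp
  192→195: 3 bp
  195→204: 9 bp
  204→213: 9 bp
  213→221: 8 bp
  221→222: 1 bp
  222→235: 13 bp
  235→243: 8 bp
  243→248: 5 bp
  248→270: 22 bp
  270→279: 9 bp
  279→12 (wrap): 297-279+12 = 30 bp

[1,3,4,4,5,6,7,7,7,8,8,8,8,9,9,9,9,9,9,12,12,13,13,16,16,16,17,22,30]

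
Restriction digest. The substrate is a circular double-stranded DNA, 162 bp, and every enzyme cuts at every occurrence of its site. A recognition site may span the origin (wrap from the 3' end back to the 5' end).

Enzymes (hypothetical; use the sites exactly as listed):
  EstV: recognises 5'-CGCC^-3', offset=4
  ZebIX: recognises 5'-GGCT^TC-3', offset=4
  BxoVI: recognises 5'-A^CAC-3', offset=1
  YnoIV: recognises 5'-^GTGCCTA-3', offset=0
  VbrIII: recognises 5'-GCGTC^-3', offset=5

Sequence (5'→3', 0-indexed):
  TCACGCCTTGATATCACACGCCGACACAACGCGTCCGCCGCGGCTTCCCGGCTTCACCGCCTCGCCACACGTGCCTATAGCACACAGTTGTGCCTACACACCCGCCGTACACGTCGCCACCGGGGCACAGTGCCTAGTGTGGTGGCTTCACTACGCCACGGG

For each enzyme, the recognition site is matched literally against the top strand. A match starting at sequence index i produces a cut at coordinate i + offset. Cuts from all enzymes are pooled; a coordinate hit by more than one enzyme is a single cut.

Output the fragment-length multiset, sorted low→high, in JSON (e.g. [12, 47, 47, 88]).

[1,2,2,3,3,4,5,6,6,7,7,8,8,8,9,9,10,11,11,12,12,18]

Site scan:
  EstV CGCC/4: at [3, 18, 35, 57, 62, 102, 114, 153] ⇒ [7, 22, 39, 61, 66, 106, 118, 157]
  ZebIX GGCTTC/4: at [41, 49, 143] ⇒ [45, 53, 147]
  BxoVI ACAC/1: at [15, 23, 66, 81, 95, 97, 108] ⇒ [16, 24, 67, 82, 96, 98, 109]
  YnoIV GTGCCTA/0: at [70, 89, 129] ⇒ [70, 89, 129]
  VbrIII GCGTC/5: at [30] ⇒ [35]

Pooled cuts: [7, 16, 22, 24, 35, 39, 45, 53, 61, 66, 67, 70, 82, 89, 96, 98, 106, 109, 118, 129, 147, 157]

Fragments:
  7→16: 9 bp
  16→22: 6 bp
  22→24: 2 bp
  24→35: 11 bp
  35→39: 4 bp
  39→45: 6 bp
  45→53: 8 bp
  53→61: 8 bp
  61→66: 5 bp
  66→67: 1 bp
  67→70: 3 bp
  70→82: 12 bp
  82→89: 7 bp
  89→96: 7 bp
  96→98: 2 bp
  98→106: 8 bp
  106→109: 3 bp
  109→118: 9 bp
  118→129: 11 bp
  129→147: 18 bp
  147→157: 10 bp
  157→7 (wrap): 162-157+7 = 12 bp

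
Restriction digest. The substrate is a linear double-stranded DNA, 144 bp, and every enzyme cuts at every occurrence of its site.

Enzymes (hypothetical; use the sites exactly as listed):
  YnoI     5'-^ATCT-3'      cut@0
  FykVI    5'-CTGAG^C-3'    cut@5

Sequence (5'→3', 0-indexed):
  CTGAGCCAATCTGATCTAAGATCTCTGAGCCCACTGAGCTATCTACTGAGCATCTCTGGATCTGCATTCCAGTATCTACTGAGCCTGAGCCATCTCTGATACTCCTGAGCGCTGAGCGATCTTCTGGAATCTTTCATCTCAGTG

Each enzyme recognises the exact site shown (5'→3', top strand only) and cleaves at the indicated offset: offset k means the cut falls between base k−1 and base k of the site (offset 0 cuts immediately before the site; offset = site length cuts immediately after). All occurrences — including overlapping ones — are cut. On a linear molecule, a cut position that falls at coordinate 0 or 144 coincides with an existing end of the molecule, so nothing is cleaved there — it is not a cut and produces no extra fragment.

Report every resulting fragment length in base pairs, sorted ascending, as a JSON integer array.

Scan for sites:
  YnoI ATCT/0: at [8, 13, 20, 40, 51, 59, 73, 91, 118, 128, 135] ⇒ [8, 13, 20, 40, 51, 59, 73, 91, 118, 128, 135]
  FykVI CTGAGC/5: at [0, 24, 33, 45, 78, 84, 104, 111] ⇒ [5, 29, 38, 50, 83, 89, 109, 116]

Pooled cuts: [5, 8, 13, 20, 29, 38, 40, 50, 51, 59, 73, 83, 89, 91, 109, 116, 118, 128, 135]

Fragments:
  [0,5): 5 bp
  [5,8): 3 bp
  [8,13): 5 bp
  [13,20): 7 bp
  [20,29): 9 bp
  [29,38): 9 bp
  [38,40): 2 bp
  [40,50): 10 bp
  [50,51): 1 bp
  [51,59): 8 bp
  [59,73): 14 bp
  [73,83): 10 bp
  [83,89): 6 bp
  [89,91): 2 bp
  [91,109): 18 bp
  [109,116): 7 bp
  [116,118): 2 bp
  [118,128): 10 bp
  [128,135): 7 bp
  [135,144): 9 bp

[1,2,2,2,3,5,5,6,7,7,7,8,9,9,9,10,10,10,14,18]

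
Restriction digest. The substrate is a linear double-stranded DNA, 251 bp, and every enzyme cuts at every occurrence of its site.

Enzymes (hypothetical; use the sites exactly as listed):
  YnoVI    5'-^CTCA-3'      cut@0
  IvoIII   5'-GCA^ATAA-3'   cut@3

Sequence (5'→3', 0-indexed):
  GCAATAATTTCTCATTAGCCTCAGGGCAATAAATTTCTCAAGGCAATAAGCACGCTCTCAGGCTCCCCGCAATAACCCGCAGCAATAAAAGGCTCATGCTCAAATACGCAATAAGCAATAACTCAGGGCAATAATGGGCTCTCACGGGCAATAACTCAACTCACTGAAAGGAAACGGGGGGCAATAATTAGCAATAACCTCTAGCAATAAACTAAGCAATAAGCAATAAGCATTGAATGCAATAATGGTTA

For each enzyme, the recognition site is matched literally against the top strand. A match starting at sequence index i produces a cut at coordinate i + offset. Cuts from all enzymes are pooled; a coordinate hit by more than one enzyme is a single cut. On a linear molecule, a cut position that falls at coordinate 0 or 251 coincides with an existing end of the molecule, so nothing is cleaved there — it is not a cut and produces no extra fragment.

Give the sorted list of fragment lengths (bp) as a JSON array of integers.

Per-enzyme occurrences:
  YnoVI (CTCA, off=0): starts [10, 19, 36, 56, 92, 98, 121, 140, 154, 159] → cuts [10, 19, 36, 56, 92, 98, 121, 140, 154, 159]
  IvoIII (GCAATAA, off=3): starts [0, 25, 42, 68, 81, 107, 114, 127, 147, 180, 190, 203, 215, 222, 238] → cuts [3, 28, 45, 71, 84, 110, 117, 130, 150, 183, 193, 206, 218, 225, 241]

All cut coordinates (distinct, sorted): [3, 10, 19, 28, 36, 45, 56, 71, 84, 92, 98, 110, 117, 121, 130, 140, 150, 154, 159, 183, 193, 206, 218, 225, 241]

Fragment lengths:
  [0,3): 3 bp
  [3,10): 7 bp
  [10,19): 9 bp
  [19,28): 9 bp
  [28,36): 8 bp
  [36,45): 9 bp
  [45,56): 11 bp
  [56,71): 15 bp
  [71,84): 13 bp
  [84,92): 8 bp
  [92,98): 6 bp
  [98,110): 12 bp
  [110,117): 7 bp
  [117,121): 4 bp
  [121,130): 9 bp
  [130,140): 10 bp
  [140,150): 10 bp
  [150,154): 4 bp
  [154,159): 5 bp
  [159,183): 24 bp
  [183,193): 10 bp
  [193,206): 13 bp
  [206,218): 12 bp
  [218,225): 7 bp
  [225,241): 16 bp
  [241,251): 10 bp

[3,4,4,5,6,7,7,7,8,8,9,9,9,9,10,10,10,10,11,12,12,13,13,15,16,24]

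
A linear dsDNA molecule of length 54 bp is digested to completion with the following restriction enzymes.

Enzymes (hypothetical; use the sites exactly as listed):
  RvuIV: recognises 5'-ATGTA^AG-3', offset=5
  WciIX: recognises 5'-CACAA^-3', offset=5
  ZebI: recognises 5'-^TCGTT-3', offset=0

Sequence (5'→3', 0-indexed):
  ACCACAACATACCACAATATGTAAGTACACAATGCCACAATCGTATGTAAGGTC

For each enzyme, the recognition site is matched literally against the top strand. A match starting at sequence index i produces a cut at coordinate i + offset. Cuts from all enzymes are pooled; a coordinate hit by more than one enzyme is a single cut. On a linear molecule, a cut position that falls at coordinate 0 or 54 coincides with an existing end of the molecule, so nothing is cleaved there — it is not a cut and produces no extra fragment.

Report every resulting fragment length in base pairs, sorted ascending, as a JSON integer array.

[5,6,7,8,9,9,10]

Scan for sites:
  RvuIV ATGTAAG/5: at [18, 44] ⇒ [23, 49]
  WciIX CACAA/5: at [2, 12, 27, 35] ⇒ [7, 17, 32, 40]
  ZebI (TCGTT, off=0): no sites

All cut coordinates (distinct, sorted): [7, 17, 23, 32, 40, 49]

Fragments:
  [0,7): 7 bp
  [7,17): 10 bp
  [17,23): 6 bp
  [23,32): 9 bp
  [32,40): 8 bp
  [40,49): 9 bp
  [49,54): 5 bp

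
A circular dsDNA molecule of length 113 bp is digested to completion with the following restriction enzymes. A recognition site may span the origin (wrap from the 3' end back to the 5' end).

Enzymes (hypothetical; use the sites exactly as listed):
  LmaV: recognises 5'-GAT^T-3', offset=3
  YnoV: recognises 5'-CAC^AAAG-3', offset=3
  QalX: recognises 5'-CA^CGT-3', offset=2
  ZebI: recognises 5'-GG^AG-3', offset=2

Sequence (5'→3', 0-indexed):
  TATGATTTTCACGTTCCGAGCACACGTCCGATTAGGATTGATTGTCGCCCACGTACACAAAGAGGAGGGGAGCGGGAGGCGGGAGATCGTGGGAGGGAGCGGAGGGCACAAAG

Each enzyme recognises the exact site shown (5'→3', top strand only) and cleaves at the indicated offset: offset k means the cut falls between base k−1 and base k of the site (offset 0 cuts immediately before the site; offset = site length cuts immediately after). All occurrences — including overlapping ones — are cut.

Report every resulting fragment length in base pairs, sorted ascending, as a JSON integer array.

[4,4,5,5,5,6,6,7,7,7,7,8,9,10,10,13]

Scan for sites:
  LmaV (GATT, off=3): starts [3, 29, 35, 39] → cuts [6, 32, 38, 42]
  YnoV (CACAAAG, off=3): starts [55, 106] → cuts [58, 109]
  QalX (CACGT, off=2): starts [9, 22, 49] → cuts [11, 24, 51]
  ZebI (GGAG, off=2): starts [63, 68, 74, 81, 91, 95, 100] → cuts [65, 70, 76, 83, 93, 97, 102]

All cut coordinates (distinct, sorted): [6, 11, 24, 32, 38, 42, 51, 58, 65, 70, 76, 83, 93, 97, 102, 109]

Fragment lengths:
  6→11: 5 bp
  11→24: 13 bp
  24→32: 8 bp
  32→38: 6 bp
  38→42: 4 bp
  42→51: 9 bp
  51→58: 7 bp
  58→65: 7 bp
  65→70: 5 bp
  70→76: 6 bp
  76→83: 7 bp
  83→93: 10 bp
  93→97: 4 bp
  97→102: 5 bp
  102→109: 7 bp
  109→6 (wrap): 113-109+6 = 10 bp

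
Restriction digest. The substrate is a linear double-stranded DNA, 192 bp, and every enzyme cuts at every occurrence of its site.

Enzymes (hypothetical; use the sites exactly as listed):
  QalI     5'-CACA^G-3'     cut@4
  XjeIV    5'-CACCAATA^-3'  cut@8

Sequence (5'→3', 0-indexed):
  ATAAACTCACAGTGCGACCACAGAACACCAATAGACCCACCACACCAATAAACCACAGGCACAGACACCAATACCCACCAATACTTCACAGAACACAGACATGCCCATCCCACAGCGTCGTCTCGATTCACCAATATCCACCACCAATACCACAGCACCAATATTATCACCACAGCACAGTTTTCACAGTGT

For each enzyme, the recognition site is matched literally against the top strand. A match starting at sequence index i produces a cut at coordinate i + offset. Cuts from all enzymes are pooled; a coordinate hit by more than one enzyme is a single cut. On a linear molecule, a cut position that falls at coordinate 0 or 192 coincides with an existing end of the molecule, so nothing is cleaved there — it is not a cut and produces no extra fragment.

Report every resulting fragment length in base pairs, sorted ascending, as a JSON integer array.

[4,5,5,6,7,7,7,9,9,10,10,11,11,11,11,13,17,17,22]

Scan for sites:
  QalI CACAG/4: at [7, 18, 53, 59, 86, 93, 110, 150, 170, 175, 184] ⇒ [11, 22, 57, 63, 90, 97, 114, 154, 174, 179, 188]
  XjeIV CACCAATA/8: at [25, 42, 65, 75, 128, 141, 155] ⇒ [33, 50, 73, 83, 136, 149, 163]

All cut coordinates (distinct, sorted): [11, 22, 33, 50, 57, 63, 73, 83, 90, 97, 114, 136, 149, 154, 163, 174, 179, 188]

Fragment lengths:
  [0,11): 11 bp
  [11,22): 11 bp
  [22,33): 11 bp
  [33,50): 17 bp
  [50,57): 7 bp
  [57,63): 6 bp
  [63,73): 10 bp
  [73,83): 10 bp
  [83,90): 7 bp
  [90,97): 7 bp
  [97,114): 17 bp
  [114,136): 22 bp
  [136,149): 13 bp
  [149,154): 5 bp
  [154,163): 9 bp
  [163,174): 11 bp
  [174,179): 5 bp
  [179,188): 9 bp
  [188,192): 4 bp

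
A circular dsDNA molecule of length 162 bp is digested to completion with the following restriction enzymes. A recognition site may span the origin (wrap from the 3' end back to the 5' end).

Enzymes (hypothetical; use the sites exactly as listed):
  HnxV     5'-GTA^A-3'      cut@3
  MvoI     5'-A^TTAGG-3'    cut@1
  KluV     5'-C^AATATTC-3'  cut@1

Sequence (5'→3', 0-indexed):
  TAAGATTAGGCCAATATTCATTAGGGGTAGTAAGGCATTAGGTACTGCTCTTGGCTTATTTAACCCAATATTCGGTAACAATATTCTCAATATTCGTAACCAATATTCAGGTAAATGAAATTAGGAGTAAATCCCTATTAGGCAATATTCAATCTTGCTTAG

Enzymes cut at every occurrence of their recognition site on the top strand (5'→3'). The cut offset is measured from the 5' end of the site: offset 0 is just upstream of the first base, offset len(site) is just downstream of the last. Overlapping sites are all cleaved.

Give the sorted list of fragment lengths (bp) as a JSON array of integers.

Per-enzyme occurrences:
  HnxV GTAA/3: at [29, 74, 95, 110, 126, 161] ⇒ [2, 32, 77, 98, 113, 129]
  MvoI ATTAGG/1: at [4, 19, 36, 119, 136] ⇒ [5, 20, 37, 120, 137]
  KluV CAATATTC/1: at [11, 65, 78, 87, 100, 142] ⇒ [12, 66, 79, 88, 101, 143]

Pooled cuts: [2, 5, 12, 20, 32, 37, 66, 77, 79, 88, 98, 101, 113, 120, 129, 137, 143]

Fragment lengths:
  2→5: 3 bp
  5→12: 7 bp
  12→20: 8 bp
  20→32: 12 bp
  32→37: 5 bp
  37→66: 29 bp
  66→77: 11 bp
  77→79: 2 bp
  79→88: 9 bp
  88→98: 10 bp
  98→101: 3 bp
  101→113: 12 bp
  113→120: 7 bp
  120→129: 9 bp
  129→137: 8 bp
  137→143: 6 bp
  143→2 (wrap): 162-143+2 = 21 bp

[2,3,3,5,6,7,7,8,8,9,9,10,11,12,12,21,29]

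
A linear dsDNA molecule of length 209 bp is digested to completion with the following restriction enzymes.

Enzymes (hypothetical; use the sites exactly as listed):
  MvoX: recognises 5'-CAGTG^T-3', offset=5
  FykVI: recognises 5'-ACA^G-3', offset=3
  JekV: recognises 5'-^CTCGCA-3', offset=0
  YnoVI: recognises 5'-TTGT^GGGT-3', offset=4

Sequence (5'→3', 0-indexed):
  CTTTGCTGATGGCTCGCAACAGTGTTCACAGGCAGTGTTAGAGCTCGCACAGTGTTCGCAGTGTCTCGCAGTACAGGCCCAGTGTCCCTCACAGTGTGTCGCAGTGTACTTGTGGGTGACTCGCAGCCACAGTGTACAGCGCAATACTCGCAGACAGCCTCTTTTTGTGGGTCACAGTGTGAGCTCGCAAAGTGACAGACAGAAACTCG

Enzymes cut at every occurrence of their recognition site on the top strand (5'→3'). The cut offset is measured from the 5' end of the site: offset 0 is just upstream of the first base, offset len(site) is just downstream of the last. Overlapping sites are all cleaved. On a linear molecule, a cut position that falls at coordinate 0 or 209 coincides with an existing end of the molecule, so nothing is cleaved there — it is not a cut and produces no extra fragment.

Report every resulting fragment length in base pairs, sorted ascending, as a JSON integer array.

Scan for sites:
  MvoX (CAGTGT, off=5): starts [19, 32, 49, 58, 79, 91, 101, 129, 174] → cuts [24, 37, 54, 63, 84, 96, 106, 134, 179]
  FykVI (ACAG, off=3): starts [18, 27, 48, 72, 90, 128, 135, 153, 173, 194, 198] → cuts [21, 30, 51, 75, 93, 131, 138, 156, 176, 197, 201]
  JekV (CTCGCA, off=0): starts [12, 43, 64, 119, 146, 183] → cuts [12, 43, 64, 119, 146, 183]
  YnoVI (TTGTGGGT, off=4): starts [109, 164] → cuts [113, 168]

All cut coordinates (distinct, sorted): [12, 21, 24, 30, 37, 43, 51, 54, 63, 64, 75, 84, 93, 96, 106, 113, 119, 131, 134, 138, 146, 156, 168, 176, 179, 183, 197, 201]

Fragment lengths:
  [0,12): 12 bp
  [12,21): 9 bp
  [21,24): 3 bp
  [24,30): 6 bp
  [30,37): 7 bp
  [37,43): 6 bp
  [43,51): 8 bp
  [51,54): 3 bp
  [54,63): 9 bp
  [63,64): 1 bp
  [64,75): 11 bp
  [75,84): 9 bp
  [84,93): 9 bp
  [93,96): 3 bp
  [96,106): 10 bp
  [106,113): 7 bp
  [113,119): 6 bp
  [119,131): 12 bp
  [131,134): 3 bp
  [134,138): 4 bp
  [138,146): 8 bp
  [146,156): 10 bp
  [156,168): 12 bp
  [168,176): 8 bp
  [176,179): 3 bp
  [179,183): 4 bp
  [183,197): 14 bp
  [197,201): 4 bp
  [201,209): 8 bp

[1,3,3,3,3,3,4,4,4,6,6,6,7,7,8,8,8,8,9,9,9,9,10,10,11,12,12,12,14]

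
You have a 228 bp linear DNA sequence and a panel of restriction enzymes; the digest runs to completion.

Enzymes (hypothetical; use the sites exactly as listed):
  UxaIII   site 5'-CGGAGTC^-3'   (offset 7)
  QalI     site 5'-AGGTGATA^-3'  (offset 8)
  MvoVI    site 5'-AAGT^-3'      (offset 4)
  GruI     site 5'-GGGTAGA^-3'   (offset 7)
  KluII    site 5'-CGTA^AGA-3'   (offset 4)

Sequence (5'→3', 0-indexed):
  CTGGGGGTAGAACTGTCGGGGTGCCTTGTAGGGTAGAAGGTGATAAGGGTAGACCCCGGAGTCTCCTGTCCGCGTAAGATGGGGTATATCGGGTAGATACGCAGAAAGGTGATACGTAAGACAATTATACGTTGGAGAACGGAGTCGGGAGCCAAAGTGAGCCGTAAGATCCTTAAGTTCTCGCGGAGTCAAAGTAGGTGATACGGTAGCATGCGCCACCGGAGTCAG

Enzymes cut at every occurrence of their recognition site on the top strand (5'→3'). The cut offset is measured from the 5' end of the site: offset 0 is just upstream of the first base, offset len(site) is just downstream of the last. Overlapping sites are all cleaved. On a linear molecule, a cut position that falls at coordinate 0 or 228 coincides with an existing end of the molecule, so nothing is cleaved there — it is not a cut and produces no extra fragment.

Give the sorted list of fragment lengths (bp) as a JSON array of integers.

Site scan:
  UxaIII CGGAGTC/7: at [56, 139, 183, 219] ⇒ [63, 146, 190, 226]
  QalI AGGTGATA/8: at [37, 106, 195] ⇒ [45, 114, 203]
  MvoVI AAGT/4: at [154, 174, 191] ⇒ [158, 178, 195]
  GruI GGGTAGA/7: at [4, 30, 46, 90] ⇒ [11, 37, 53, 97]
  KluII CGTAAGA/4: at [72, 114, 162] ⇒ [76, 118, 166]

All cut coordinates (distinct, sorted): [11, 37, 45, 53, 63, 76, 97, 114, 118, 146, 158, 166, 178, 190, 195, 203, 226]

Fragment lengths:
  [0,11): 11 bp
  [11,37): 26 bp
  [37,45): 8 bp
  [45,53): 8 bp
  [53,63): 10 bp
  [63,76): 13 bp
  [76,97): 21 bp
  [97,114): 17 bp
  [114,118): 4 bp
  [118,146): 28 bp
  [146,158): 12 bp
  [158,166): 8 bp
  [166,178): 12 bp
  [178,190): 12 bp
  [190,195): 5 bp
  [195,203): 8 bp
  [203,226): 23 bp
  [226,228): 2 bp

[2,4,5,8,8,8,8,10,11,12,12,12,13,17,21,23,26,28]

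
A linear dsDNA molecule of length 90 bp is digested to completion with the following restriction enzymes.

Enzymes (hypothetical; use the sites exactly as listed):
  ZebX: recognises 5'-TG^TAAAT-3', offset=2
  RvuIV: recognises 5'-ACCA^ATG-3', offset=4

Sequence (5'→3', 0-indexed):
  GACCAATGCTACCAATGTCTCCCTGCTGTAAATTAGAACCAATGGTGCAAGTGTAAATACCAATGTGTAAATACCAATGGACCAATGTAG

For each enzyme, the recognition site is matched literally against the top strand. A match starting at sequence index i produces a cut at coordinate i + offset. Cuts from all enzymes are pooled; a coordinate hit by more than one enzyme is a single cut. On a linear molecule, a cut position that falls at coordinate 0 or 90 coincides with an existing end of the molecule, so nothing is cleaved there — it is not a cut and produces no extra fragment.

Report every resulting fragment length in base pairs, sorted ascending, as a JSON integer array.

Scan for sites:
  ZebX TGTAAAT/2: at [26, 51, 65] ⇒ [28, 53, 67]
  RvuIV ACCAATG/4: at [1, 10, 37, 58, 72, 80] ⇒ [5, 14, 41, 62, 76, 84]

All cut coordinates (distinct, sorted): [5, 14, 28, 41, 53, 62, 67, 76, 84]

Fragments:
  [0,5): 5 bp
  [5,14): 9 bp
  [14,28): 14 bp
  [28,41): 13 bp
  [41,53): 12 bp
  [53,62): 9 bp
  [62,67): 5 bp
  [67,76): 9 bp
  [76,84): 8 bp
  [84,90): 6 bp

[5,5,6,8,9,9,9,12,13,14]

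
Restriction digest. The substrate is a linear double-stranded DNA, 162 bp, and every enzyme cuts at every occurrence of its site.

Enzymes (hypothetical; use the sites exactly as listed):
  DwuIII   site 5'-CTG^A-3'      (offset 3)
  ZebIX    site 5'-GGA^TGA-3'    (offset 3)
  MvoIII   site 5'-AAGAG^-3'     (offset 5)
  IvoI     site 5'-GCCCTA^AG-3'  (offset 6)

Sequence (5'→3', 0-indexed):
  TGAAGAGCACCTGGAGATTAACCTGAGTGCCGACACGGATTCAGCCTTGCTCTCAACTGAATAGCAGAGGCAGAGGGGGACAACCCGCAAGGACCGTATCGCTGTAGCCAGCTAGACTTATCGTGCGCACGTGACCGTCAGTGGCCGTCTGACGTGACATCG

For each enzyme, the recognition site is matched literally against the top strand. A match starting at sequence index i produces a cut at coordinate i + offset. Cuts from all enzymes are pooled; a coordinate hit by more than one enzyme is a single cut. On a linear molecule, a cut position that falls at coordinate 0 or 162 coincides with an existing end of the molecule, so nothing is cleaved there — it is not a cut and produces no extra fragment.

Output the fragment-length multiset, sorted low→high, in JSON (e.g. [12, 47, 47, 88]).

[7,11,18,34,92]

Per-enzyme occurrences:
  DwuIII (CTGA, off=3): starts [22, 56, 148] → cuts [25, 59, 151]
  ZebIX (GGATGA, off=3): no sites
  MvoIII (AAGAG, off=5): starts [2] → cuts [7]
  IvoI (GCCCTAAG, off=6): no sites

Pooled cuts: [7, 25, 59, 151]

Fragments:
  [0,7): 7 bp
  [7,25): 18 bp
  [25,59): 34 bp
  [59,151): 92 bp
  [151,162): 11 bp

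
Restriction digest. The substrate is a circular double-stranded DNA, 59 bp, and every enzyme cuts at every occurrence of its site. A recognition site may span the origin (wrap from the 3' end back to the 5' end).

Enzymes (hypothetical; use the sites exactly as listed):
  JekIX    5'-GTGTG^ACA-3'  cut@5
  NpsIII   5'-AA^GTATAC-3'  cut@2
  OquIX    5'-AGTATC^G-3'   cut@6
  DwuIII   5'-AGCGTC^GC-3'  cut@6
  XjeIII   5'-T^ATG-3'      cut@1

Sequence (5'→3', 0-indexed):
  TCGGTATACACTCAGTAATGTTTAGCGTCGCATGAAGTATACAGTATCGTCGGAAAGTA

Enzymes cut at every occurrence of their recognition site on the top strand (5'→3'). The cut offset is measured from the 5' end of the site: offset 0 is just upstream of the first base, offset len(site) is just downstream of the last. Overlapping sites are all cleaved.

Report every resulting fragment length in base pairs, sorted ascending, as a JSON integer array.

Scan for sites:
  JekIX (GTGTGACA, off=5): no sites
  NpsIII (AAGTATAC, off=2): starts [34] → cuts [36]
  OquIX (AGTATCG, off=6): starts [42, 55] → cuts [2, 48]
  DwuIII (AGCGTCGC, off=6): starts [23] → cuts [29]
  XjeIII (TATG, off=1): no sites

All cut coordinates (distinct, sorted): [2, 29, 36, 48]

Fragment lengths:
  2→29: 27 bp
  29→36: 7 bp
  36→48: 12 bp
  48→2 (wrap): 59-48+2 = 13 bp

[7,12,13,27]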